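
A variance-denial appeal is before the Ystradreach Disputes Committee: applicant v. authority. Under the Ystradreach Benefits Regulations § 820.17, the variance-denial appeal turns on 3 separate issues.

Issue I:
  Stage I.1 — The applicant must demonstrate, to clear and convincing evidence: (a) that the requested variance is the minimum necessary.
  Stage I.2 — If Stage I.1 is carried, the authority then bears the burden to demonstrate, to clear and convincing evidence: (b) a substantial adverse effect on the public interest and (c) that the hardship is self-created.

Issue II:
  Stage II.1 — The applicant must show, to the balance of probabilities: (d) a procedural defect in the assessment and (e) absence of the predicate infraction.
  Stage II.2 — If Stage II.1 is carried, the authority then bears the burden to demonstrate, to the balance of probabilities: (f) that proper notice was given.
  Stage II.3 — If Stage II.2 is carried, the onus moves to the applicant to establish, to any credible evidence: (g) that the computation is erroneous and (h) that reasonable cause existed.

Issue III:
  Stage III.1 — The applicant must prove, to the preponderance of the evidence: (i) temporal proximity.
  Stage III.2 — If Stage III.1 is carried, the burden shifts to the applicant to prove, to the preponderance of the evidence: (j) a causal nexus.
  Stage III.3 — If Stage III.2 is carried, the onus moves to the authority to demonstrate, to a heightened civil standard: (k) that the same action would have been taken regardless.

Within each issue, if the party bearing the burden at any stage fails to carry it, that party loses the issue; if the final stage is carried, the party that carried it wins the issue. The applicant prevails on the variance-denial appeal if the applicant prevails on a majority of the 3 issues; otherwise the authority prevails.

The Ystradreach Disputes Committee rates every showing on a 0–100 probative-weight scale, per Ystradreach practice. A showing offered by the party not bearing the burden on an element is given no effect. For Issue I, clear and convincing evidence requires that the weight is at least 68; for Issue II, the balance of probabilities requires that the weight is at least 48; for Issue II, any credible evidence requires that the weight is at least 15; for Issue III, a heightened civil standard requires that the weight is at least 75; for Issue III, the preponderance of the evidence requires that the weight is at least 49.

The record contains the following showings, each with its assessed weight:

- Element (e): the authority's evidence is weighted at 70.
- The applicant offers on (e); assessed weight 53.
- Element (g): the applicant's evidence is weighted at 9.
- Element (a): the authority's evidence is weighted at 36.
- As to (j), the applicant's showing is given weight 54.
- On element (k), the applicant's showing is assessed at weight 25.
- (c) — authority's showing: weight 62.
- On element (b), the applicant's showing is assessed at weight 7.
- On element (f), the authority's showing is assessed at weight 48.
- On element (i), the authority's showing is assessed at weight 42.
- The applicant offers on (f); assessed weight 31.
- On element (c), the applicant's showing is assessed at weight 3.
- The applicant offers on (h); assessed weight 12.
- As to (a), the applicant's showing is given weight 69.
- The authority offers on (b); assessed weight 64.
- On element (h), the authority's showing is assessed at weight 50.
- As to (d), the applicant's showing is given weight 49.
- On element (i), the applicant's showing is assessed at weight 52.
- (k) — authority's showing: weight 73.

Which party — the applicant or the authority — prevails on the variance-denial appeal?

applicant

— Issue I —
Stage I.1 — burden on applicant; standard: clear and convincing evidence (weight is at least 68).
    (a): 69 (authority's 36 disregarded) ≥ 68 [met]
  All elements met. The burden passes to the authority.
Stage I.2 — burden on authority; standard: clear and convincing evidence (weight is at least 68).
    (b): 64 (applicant's 7 disregarded) < 68 [not met]
    (c): 62 (applicant's 3 disregarded) < 68 [not met]
  The authority does not carry Stage I.2.
The applicant prevails on this issue.
— Issue II —
At Stage II.1 the applicant must meet the balance of probabilities (weight is at least 48): on (d) the weight is 49, ≥ 48, so (d) meets the standard; on (e) the weight is 53 (the authority's 70 is given no effect), which does reach 48, so (e) meets the standard.
  Stage II.1 carried; the burden shifts to the authority.
At Stage II.2 the authority must meet the balance of probabilities (weight is at least 48): on (f) the weight is 48 (the applicant's 31 is given no effect), which does reach 48, so (f) meets the standard.
  Stage II.2 carried; the burden shifts to the applicant.
At Stage II.3 the applicant must meet any credible evidence (weight is at least 15): on (g) the weight is 9, < 15, so (g) does not meet the standard; on (h) the weight is 12 (the authority's 50 is given no effect), which does not reach 15, so (h) does not meet the standard.
  Not every element is met, so the applicant fails to carry Stage II.3.
The authority prevails on this issue.
— Issue III —
At Stage III.1 the applicant must meet the preponderance of the evidence (weight is at least 49): on (i) the weight is 52 (the authority's 42 is given no effect), ≥ 49, so (i) meets the standard.
  Stage III.1 is satisfied; the applicant continues to bear the burden.
At Stage III.2 the applicant must meet the preponderance of the evidence (weight is at least 49): on (j) the weight is 54, which does reach 49, so (j) meets the standard.
  The applicant carries Stage III.2; the authority now bears the burden.
At Stage III.3 the authority must meet a heightened civil standard (weight is at least 75): on (k) the weight is 73 (the applicant's 25 is given no effect), < 75, so (k) does not meet the standard.
  Stage III.3 not carried; the authority fails its burden.
The applicant prevails on this issue.
Per-issue: Issue I → applicant; Issue II → authority; Issue III → applicant. The applicant must prevail on a majority of issues; overall, the applicant prevails.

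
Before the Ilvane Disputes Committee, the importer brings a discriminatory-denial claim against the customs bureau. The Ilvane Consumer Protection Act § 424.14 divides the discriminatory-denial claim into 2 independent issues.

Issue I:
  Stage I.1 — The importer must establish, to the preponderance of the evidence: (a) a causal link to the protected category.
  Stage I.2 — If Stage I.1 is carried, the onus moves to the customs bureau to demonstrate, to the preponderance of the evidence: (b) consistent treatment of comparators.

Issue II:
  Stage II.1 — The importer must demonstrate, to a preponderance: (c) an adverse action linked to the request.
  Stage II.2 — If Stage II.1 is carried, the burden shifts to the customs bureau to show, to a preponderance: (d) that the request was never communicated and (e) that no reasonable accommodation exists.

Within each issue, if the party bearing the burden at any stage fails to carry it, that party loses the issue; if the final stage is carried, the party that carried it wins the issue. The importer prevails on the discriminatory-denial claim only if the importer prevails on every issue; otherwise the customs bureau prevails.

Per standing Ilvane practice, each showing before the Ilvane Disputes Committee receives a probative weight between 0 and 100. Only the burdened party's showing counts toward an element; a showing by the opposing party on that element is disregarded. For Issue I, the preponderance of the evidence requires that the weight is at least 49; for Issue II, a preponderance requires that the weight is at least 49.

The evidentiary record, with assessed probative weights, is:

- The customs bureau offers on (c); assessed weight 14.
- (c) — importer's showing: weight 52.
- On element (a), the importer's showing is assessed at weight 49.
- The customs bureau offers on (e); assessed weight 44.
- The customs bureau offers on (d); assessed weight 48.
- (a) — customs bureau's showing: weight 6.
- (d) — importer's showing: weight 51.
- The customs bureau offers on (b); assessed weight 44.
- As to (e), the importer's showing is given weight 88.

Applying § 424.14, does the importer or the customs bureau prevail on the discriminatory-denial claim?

importer

— Issue I —
Stage I.1 (importer, the preponderance of the evidence, weight is at least 49): (a) 49 (customs bureau's 6 disregarded) ≥ 49 — meets.
  All elements met. The burden passes to the customs bureau.
Stage I.2 (customs bureau, the preponderance of the evidence, weight is at least 49): (b) 44 < 49 — fails.
  The customs bureau does not carry Stage I.2.
The analysis ends at Stage I.2; the importer prevails on this issue.
— Issue II —
Stage II.1 (importer, a preponderance, weight is at least 49): (c) 52 (customs bureau's 14 disregarded) ≥ 49 — meets.
  All elements met. The burden passes to the customs bureau.
Stage II.2 (customs bureau, a preponderance, weight is at least 49): (d) 48 (importer's 51 disregarded) < 49 — fails; (e) 44 (importer's 88 disregarded) < 49 — fails.
  The customs bureau does not carry Stage II.2.
So the importer prevails on this issue.
Per-issue: Issue I → importer; Issue II → importer. The importer must prevail on every issue; overall, the importer prevails.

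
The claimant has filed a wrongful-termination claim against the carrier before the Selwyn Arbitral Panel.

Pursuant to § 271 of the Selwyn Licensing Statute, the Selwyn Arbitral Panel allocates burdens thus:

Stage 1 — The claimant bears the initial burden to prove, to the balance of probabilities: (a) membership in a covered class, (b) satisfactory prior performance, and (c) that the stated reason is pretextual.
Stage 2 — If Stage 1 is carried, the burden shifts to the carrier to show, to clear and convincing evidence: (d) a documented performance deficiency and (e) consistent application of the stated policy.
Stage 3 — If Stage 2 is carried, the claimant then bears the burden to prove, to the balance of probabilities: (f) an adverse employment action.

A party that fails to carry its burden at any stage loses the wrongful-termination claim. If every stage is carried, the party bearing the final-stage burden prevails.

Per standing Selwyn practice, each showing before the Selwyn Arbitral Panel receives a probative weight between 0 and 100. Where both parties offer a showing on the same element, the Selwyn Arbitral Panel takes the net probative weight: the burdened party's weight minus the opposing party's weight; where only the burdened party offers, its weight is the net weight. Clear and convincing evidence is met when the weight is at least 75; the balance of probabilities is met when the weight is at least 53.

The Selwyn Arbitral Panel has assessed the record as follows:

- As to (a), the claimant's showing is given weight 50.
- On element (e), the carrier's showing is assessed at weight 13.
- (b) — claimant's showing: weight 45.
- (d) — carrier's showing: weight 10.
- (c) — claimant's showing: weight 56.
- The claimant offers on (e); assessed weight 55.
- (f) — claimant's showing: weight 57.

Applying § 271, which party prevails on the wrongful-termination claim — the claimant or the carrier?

Stage 1 (claimant, the balance of probabilities, weight is at least 53): (a) 50 < 53 — fails; (b) 45 < 53 — fails; (c) 56 ≥ 53 — meets.
  Stage 1 not carried; the claimant fails its burden.
The analysis ends at Stage 1; the carrier prevails.

carrier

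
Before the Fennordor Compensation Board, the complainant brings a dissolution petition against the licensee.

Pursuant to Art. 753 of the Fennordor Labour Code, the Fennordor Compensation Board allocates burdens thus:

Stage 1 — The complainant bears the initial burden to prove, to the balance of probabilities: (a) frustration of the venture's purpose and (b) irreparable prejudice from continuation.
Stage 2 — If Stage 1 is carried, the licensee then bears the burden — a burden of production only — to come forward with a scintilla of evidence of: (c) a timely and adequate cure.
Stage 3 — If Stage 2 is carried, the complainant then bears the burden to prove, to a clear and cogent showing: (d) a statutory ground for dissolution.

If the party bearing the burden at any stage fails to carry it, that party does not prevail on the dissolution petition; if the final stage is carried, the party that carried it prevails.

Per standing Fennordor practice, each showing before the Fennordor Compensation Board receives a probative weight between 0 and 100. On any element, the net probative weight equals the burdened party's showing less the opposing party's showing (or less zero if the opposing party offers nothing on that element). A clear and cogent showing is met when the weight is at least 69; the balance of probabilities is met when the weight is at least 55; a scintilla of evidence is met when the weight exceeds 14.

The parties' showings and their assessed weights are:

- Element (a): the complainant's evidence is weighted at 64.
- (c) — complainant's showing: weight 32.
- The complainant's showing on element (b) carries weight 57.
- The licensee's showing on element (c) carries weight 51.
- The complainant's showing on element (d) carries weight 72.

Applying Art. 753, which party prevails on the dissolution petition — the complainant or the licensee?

Stage 1 — burden on complainant; standard: the balance of probabilities (weight is at least 55).
    (a): 64 ≥ 55 [met]
    (b): 57 ≥ 55 [met]
  All elements met. The burden passes to the licensee.
Stage 2 — burden on licensee; standard: a scintilla of evidence (weight exceeds 14).
    (c): 51 − 32 = 19 > 14 [met]
  The licensee carries Stage 2; the complainant now bears the burden.
Stage 3 — burden on complainant; standard: a clear and cogent showing (weight is at least 69).
    (d): 72 ≥ 69 [met]
  Stage 3 carried; the final stage is satisfied.
All stages carried — the complainant prevails.

complainant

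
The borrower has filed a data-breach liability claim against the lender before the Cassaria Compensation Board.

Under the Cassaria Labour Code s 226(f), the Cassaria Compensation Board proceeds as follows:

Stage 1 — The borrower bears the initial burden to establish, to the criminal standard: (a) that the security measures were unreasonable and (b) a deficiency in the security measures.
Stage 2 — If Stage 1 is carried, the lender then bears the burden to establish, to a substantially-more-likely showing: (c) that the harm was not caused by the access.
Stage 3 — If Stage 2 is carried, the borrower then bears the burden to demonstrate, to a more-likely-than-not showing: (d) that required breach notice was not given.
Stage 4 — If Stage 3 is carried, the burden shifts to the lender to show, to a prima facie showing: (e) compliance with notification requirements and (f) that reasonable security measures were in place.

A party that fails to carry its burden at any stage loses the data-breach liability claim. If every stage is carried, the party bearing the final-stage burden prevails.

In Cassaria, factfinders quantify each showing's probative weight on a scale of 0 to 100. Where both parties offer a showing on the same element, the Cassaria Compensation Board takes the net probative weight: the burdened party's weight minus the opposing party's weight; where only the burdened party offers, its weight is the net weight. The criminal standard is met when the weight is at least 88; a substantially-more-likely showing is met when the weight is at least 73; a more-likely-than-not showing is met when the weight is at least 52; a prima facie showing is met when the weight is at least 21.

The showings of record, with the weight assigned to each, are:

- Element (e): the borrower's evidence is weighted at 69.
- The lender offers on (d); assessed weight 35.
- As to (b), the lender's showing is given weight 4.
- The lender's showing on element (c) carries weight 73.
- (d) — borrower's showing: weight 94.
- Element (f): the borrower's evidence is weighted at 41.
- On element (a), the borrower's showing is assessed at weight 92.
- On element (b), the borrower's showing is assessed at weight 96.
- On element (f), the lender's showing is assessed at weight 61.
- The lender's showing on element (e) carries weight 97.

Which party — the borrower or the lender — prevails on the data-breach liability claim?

Stage 1 (borrower, the criminal standard, weight is at least 88): (a) 92 ≥ 88 — meets; (b) net 96−4=92 ≥ 88 — meets.
  All elements met. The burden passes to the lender.
Stage 2 (lender, a substantially-more-likely showing, weight is at least 73): (c) 73 ≥ 73 — meets.
  The lender carries Stage 2; the borrower now bears the burden.
Stage 3 (borrower, a more-likely-than-not showing, weight is at least 52): (d) net 94−35=59 ≥ 52 — meets.
  The borrower carries Stage 3; the lender now bears the burden.
Stage 4 (lender, a prima facie showing, weight is at least 21): (e) net 97−69=28 ≥ 21 — meets; (f) net 61−41=20 < 21 — fails.
  Stage 4 not carried; the lender fails its burden.
So the borrower prevails.

borrower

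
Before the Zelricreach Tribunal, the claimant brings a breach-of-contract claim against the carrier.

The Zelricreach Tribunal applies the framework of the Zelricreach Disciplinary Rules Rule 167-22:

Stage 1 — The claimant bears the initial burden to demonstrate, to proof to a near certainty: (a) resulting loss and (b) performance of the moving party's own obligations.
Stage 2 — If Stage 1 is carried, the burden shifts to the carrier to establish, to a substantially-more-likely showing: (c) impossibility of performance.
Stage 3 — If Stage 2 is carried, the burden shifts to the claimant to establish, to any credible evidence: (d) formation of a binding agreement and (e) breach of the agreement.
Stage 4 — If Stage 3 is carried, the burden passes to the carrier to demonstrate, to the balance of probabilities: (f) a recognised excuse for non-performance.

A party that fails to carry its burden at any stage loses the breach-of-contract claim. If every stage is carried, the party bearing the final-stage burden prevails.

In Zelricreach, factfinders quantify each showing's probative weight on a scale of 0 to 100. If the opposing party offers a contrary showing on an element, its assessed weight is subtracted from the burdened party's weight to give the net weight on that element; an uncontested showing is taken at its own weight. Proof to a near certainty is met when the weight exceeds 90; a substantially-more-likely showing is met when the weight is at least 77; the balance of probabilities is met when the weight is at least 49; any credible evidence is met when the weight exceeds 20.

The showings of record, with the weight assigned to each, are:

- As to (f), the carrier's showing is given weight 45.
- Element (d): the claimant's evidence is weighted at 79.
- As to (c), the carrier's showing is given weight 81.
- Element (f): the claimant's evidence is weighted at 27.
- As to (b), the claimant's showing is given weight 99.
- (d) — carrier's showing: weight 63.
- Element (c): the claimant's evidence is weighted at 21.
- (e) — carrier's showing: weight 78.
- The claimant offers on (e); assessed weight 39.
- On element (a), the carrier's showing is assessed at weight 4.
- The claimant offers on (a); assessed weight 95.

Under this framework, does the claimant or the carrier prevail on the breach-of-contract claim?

claimant

Stage 1 (claimant, proof to a near certainty, weight exceeds 90): (a) net 95−4=91 > 90 — meets; (b) 99 > 90 — meets.
  Stage 1 is satisfied; the onus moves to the carrier.
Stage 2 (carrier, a substantially-more-likely showing, weight is at least 77): (c) net 81−21=60 < 77 — fails.
  Not every element is met, so the carrier fails to carry Stage 2.
The analysis ends at Stage 2; the claimant prevails.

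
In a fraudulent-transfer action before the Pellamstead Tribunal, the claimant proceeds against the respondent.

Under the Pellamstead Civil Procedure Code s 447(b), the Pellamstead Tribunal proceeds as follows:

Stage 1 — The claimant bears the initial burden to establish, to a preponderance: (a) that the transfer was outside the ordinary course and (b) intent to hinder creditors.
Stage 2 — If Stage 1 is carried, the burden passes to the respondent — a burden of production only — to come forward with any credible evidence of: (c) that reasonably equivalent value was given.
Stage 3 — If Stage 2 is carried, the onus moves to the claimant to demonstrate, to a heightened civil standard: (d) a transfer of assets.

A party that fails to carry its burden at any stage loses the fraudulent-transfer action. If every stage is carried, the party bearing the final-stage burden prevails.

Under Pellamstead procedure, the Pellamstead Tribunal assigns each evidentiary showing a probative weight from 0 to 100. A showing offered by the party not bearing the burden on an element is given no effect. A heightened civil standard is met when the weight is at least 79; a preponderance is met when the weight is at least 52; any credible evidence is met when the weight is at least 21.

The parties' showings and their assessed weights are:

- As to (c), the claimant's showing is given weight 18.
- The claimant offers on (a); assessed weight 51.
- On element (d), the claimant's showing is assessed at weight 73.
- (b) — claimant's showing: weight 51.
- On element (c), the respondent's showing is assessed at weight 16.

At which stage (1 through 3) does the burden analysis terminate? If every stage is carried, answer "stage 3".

Stage 1 (claimant, a preponderance, weight is at least 52): (a) 51 < 52 — fails; (b) 51 < 52 — fails.
  Stage 1 not carried; the claimant fails its burden.
So the respondent prevails.

stage 1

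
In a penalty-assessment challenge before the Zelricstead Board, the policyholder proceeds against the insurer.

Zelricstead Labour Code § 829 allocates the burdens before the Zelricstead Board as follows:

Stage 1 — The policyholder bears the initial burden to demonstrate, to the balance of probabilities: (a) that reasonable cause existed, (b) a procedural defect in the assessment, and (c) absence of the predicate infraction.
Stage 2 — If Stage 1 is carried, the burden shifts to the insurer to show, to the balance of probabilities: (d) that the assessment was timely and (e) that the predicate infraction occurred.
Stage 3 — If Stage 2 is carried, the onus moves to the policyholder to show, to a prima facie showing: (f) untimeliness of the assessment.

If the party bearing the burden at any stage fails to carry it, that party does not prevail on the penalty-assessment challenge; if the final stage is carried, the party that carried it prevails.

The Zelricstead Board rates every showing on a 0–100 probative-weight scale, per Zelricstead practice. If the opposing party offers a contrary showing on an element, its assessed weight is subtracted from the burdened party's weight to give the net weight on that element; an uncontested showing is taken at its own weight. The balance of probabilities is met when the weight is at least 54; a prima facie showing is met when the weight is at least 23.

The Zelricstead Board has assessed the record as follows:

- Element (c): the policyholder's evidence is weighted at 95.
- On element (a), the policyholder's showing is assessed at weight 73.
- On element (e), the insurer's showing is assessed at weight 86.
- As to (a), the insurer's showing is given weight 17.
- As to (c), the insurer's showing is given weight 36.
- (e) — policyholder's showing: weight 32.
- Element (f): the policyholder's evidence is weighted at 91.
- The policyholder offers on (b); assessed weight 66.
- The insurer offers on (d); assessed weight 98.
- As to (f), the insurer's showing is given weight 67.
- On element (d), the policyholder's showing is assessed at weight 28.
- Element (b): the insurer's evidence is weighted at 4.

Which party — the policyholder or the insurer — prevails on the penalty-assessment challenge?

Stage 1 (policyholder, the balance of probabilities, weight is at least 54): (a) net 73−17=56 ≥ 54 — meets; (b) net 66−4=62 ≥ 54 — meets; (c) net 95−36=59 ≥ 54 — meets.
  Stage 1 carried; the burden shifts to the insurer.
Stage 2 (insurer, the balance of probabilities, weight is at least 54): (d) net 98−28=70 ≥ 54 — meets; (e) net 86−32=54 ≥ 54 — meets.
  Stage 2 is satisfied; the onus moves to the policyholder.
Stage 3 (policyholder, a prima facie showing, weight is at least 23): (f) net 91−67=24 ≥ 23 — meets.
  The policyholder carries the last stage.
All stages carried — the policyholder prevails.

policyholder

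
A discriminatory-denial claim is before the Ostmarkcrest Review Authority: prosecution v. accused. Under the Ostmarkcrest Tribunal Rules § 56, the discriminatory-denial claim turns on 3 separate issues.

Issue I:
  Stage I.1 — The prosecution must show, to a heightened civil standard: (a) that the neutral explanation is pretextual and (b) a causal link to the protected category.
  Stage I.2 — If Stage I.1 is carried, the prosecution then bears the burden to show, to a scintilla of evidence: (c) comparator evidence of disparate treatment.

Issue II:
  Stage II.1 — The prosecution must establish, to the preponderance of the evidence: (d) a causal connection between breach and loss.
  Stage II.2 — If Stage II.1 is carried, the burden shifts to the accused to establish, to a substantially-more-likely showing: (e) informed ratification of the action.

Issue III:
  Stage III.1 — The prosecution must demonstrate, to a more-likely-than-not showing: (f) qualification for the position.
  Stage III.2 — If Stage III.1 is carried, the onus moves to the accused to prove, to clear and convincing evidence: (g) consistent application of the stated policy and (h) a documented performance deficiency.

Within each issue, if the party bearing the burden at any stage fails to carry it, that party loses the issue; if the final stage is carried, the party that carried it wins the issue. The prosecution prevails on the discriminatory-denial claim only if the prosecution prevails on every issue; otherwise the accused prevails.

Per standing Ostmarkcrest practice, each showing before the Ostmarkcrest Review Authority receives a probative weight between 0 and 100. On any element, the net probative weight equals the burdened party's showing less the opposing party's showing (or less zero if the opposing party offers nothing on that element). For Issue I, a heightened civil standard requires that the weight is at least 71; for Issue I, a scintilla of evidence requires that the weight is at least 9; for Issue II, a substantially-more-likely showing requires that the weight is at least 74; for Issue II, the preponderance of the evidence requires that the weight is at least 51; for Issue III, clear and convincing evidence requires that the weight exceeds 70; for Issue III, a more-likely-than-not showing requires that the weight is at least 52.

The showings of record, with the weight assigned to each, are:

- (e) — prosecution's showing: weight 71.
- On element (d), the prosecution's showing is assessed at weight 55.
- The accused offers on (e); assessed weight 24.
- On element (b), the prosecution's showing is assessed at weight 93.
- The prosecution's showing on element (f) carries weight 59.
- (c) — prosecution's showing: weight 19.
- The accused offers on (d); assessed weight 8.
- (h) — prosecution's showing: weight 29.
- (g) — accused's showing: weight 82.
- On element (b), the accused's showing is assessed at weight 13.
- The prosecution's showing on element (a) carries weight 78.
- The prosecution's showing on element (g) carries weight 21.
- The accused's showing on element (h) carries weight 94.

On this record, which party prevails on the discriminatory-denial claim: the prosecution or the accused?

accused

— Issue I —
At Stage I.1 the prosecution must meet a heightened civil standard (weight is at least 71): on (a) the weight is 78, which does reach 71, so (a) meets the standard; on (b) the weight is 93 less the opposing 13 gives net 80, which does reach 71, so (b) meets the standard.
  Stage I.1 is satisfied; the prosecution continues to bear the burden.
At Stage I.2 the prosecution must meet a scintilla of evidence (weight is at least 9): on (c) the weight is 19, which does reach 9, so (c) meets the standard.
  The prosecution carries the last stage.
Every stage carried; the prosecution prevails on this issue.
— Issue II —
At Stage II.1 the prosecution must meet the preponderance of the evidence (weight is at least 51): on (d) the weight is 55 less the opposing 8 gives net 47, < 51, so (d) does not meet the standard.
  Stage II.1 not carried; the prosecution fails its burden.
The accused prevails on this issue.
— Issue III —
At Stage III.1 the prosecution must meet a more-likely-than-not showing (weight is at least 52): on (f) the weight is 59, ≥ 52, so (f) meets the standard.
  The prosecution carries Stage III.1; the accused now bears the burden.
At Stage III.2 the accused must meet clear and convincing evidence (weight exceeds 70): on (g) the weight is 82 less the opposing 21 gives net 61, ≤ 70, so (g) does not meet the standard; on (h) the weight is 94 less the opposing 29 gives net 65, which does not exceed 70, so (h) does not meet the standard.
  Stage III.2 not carried; the accused fails its burden.
The analysis ends at Stage III.2; the prosecution prevails on this issue.
Per-issue: Issue I → prosecution; Issue II → accused; Issue III → prosecution. The prosecution must prevail on every issue; overall, the accused prevails.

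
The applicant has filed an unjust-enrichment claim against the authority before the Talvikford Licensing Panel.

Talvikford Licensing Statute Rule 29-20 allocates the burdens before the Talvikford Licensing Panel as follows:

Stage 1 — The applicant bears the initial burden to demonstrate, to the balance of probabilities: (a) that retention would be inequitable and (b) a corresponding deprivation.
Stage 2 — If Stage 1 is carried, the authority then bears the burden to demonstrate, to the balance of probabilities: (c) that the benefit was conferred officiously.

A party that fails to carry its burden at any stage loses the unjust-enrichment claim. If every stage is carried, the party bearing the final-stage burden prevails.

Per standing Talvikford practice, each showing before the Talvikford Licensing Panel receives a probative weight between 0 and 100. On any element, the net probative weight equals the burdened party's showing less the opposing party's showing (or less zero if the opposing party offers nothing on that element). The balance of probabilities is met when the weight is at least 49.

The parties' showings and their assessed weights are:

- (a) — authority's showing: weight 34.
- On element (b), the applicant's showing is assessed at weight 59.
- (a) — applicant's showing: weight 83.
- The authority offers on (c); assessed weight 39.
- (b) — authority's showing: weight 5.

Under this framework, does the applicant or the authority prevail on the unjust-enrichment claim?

applicant

At Stage 1 the applicant must meet the balance of probabilities (weight is at least 49): on (a) the weight is 83 less the opposing 34 gives net 49, which does reach 49, so (a) meets the standard; on (b) the weight is 59 less the opposing 5 gives net 54, ≥ 49, so (b) meets the standard.
  The applicant carries Stage 1; the authority now bears the burden.
At Stage 2 the authority must meet the balance of probabilities (weight is at least 49): on (c) the weight is 39, which does not reach 49, so (c) does not meet the standard.
  Not every element is met, so the authority fails to carry Stage 2.
The applicant prevails.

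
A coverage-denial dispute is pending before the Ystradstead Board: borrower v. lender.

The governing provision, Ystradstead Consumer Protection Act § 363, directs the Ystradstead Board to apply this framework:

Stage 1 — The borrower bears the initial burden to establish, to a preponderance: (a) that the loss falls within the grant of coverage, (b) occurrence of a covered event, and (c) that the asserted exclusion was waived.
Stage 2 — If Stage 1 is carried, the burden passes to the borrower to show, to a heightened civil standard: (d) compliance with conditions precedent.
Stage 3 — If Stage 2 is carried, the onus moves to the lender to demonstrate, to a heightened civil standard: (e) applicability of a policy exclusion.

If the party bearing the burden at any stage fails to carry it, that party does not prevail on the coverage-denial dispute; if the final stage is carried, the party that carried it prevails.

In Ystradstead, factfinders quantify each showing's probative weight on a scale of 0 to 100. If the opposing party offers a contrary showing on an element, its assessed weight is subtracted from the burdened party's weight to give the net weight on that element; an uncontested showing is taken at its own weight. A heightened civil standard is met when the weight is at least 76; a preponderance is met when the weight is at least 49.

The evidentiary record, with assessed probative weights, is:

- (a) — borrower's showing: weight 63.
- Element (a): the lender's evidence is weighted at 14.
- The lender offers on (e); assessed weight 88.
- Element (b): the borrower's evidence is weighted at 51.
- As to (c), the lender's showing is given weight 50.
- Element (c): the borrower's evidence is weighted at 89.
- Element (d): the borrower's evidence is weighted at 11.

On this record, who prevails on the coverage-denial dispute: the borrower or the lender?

At Stage 1 the borrower must meet a preponderance (weight is at least 49): on (a) the weight is 63 less the opposing 14 gives net 49, which does reach 49, so (a) meets the standard; on (b) the weight is 51, ≥ 49, so (b) meets the standard; on (c) the weight is 89 less the opposing 50 gives net 39, which does not reach 49, so (c) does not meet the standard.
  Stage 1 not carried; the borrower fails its burden.
So the lender prevails.

lender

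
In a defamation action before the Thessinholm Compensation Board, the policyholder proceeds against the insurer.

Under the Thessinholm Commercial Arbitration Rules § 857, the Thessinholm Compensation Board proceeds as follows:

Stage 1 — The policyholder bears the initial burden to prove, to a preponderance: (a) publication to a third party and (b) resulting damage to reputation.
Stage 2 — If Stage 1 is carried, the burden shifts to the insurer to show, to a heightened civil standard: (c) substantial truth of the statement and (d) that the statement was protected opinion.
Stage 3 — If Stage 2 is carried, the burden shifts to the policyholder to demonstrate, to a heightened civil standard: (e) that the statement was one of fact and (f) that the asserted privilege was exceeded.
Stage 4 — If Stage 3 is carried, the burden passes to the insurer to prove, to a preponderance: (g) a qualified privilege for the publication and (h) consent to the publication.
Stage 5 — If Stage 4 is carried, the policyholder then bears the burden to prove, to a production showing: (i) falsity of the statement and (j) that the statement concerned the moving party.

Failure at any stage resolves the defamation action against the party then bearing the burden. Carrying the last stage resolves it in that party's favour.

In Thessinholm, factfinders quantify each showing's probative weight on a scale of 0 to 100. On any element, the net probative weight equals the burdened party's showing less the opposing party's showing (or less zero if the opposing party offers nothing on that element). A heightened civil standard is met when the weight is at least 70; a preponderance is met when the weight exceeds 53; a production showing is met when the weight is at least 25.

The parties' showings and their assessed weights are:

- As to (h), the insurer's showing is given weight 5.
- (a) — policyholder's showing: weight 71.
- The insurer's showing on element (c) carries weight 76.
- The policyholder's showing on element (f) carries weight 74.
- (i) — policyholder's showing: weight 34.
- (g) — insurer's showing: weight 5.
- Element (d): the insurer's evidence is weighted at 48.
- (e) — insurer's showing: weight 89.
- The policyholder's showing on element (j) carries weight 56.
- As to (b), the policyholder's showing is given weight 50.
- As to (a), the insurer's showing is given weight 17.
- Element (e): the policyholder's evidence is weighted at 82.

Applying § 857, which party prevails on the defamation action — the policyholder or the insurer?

insurer

At Stage 1 the policyholder must meet a preponderance (weight exceeds 53): on (a) the weight is 71 less the opposing 17 gives net 54, > 53, so (a) meets the standard; on (b) the weight is 50, which does not exceed 53, so (b) does not meet the standard.
  Not every element is met, so the policyholder fails to carry Stage 1.
The insurer prevails.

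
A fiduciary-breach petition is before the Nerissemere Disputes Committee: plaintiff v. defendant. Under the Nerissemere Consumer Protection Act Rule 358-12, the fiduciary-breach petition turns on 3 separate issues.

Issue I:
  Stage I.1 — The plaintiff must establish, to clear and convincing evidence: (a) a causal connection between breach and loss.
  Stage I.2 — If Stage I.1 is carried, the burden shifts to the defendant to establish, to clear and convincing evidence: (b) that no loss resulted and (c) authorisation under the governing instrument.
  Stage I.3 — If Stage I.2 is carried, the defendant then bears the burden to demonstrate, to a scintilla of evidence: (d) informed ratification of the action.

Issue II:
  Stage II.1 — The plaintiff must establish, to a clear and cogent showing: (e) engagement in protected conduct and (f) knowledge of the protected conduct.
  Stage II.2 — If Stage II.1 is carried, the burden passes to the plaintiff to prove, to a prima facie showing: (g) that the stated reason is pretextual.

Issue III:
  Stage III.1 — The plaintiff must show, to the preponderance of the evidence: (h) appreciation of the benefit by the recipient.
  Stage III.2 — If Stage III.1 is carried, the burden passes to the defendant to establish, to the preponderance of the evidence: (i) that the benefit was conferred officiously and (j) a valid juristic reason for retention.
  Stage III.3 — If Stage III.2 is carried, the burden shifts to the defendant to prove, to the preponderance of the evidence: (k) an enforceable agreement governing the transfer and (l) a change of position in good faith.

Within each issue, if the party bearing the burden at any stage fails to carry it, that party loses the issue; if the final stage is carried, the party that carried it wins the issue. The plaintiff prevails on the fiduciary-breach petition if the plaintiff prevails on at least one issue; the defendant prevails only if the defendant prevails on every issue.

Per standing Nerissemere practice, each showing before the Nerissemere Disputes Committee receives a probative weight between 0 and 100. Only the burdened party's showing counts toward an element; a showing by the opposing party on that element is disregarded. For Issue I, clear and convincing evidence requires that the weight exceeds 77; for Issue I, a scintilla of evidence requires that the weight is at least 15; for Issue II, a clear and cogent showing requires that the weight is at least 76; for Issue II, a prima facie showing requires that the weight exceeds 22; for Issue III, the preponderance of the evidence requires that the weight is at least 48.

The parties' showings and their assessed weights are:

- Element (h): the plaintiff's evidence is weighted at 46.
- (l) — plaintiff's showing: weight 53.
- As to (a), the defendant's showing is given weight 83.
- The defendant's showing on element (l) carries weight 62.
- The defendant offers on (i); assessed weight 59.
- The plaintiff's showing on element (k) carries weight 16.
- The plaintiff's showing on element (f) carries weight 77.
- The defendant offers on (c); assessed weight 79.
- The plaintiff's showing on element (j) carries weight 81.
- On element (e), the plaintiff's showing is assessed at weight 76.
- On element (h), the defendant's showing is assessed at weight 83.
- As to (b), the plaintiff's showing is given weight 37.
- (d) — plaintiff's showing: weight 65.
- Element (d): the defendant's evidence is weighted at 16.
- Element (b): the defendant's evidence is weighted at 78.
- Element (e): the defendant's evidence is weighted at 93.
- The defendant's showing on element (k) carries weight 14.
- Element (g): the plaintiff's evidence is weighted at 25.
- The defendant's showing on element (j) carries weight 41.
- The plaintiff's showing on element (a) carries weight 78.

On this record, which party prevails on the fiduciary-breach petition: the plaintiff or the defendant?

plaintiff

— Issue I —
At Stage I.1 the plaintiff must meet clear and convincing evidence (weight exceeds 77): on (a) the weight is 78 (the defendant's 83 is given no effect), > 77, so (a) meets the standard.
  Stage I.1 carried; the burden shifts to the defendant.
At Stage I.2 the defendant must meet clear and convincing evidence (weight exceeds 77): on (b) the weight is 78 (the plaintiff's 37 is given no effect), > 77, so (b) meets the standard; on (c) the weight is 79, which does exceed 77, so (c) meets the standard.
  All elements met. The defendant retains the burden for Stage I.3.
At Stage I.3 the defendant must meet a scintilla of evidence (weight is at least 15): on (d) the weight is 16 (the plaintiff's 65 is given no effect), ≥ 15, so (d) meets the standard.
  All elements met at the final stage.
Every stage carried; the defendant prevails on this issue.
— Issue II —
At Stage II.1 the plaintiff must meet a clear and cogent showing (weight is at least 76): on (e) the weight is 76 (the defendant's 93 is given no effect), which does reach 76, so (e) meets the standard; on (f) the weight is 77, ≥ 76, so (f) meets the standard.
  Stage II.1 carried; the burden remains with the plaintiff.
At Stage II.2 the plaintiff must meet a prima facie showing (weight exceeds 22): on (g) the weight is 25, which does exceed 22, so (g) meets the standard.
  Stage II.2 carried; the final stage is satisfied.
All stages carried — the plaintiff prevails on this issue.
— Issue III —
Stage III.1 (plaintiff, the preponderance of the evidence, weight is at least 48): (h) 46 (defendant's 83 disregarded) < 48 — fails.
  Stage III.1 not carried; the plaintiff fails its burden.
The defendant prevails on this issue.
Per-issue: Issue I → defendant; Issue II → plaintiff; Issue III → defendant. The plaintiff must prevail on at least one issue; overall, the plaintiff prevails.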